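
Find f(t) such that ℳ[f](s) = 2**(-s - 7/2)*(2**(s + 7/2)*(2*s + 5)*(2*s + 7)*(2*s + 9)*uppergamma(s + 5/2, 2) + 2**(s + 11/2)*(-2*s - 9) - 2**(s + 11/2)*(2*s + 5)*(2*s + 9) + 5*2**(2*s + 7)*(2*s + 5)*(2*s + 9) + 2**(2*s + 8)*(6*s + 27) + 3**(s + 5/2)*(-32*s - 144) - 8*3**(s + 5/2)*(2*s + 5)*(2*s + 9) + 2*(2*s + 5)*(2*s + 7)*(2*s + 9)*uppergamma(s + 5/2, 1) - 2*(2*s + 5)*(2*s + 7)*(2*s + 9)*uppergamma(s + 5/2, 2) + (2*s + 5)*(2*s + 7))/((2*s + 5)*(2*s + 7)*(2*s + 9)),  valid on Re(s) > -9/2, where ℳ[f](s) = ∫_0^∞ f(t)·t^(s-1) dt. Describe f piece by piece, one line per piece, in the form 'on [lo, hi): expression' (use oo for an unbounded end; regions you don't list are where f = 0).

the shared t-power comes off first: t**(5/2) on [0, 1/2); sqrt(t)*exp(-2*t) on [1/2, 1); sqrt(t)*(t + 1) on [1, 3/2); …
the shared t-power comes off first: t**2 on [0, 1/2); exp(-2*t) on [1/2, 1); t + 1 on [1, 3/2); …
slice at 1/2, 1, 3/2, 2, transform all 5 pieces, and sum them
segment [0, 1/2) carries t**(9/2); integrate it
over [1/2, 1), the kernel integral of t**(5/2)*exp(-2*t) enters the sum
segment [1, 3/2) carries t**(5/2)*(t + 1); integrate it
∫ over [3/2, 2) of t**(5/2)*(t + 3)·t^(s-1) joins the sum
on [2, ∞) integrate f = t**(5/2)*exp(-t) against the kernel

on [0, 1/2): t**(9/2)
on [1/2, 1): t**(5/2)*exp(-2*t)
on [1, 3/2): t**(5/2)*(t + 1)
on [3/2, 2): t**(5/2)*(t + 3)
on [2, oo): t**(5/2)*exp(-t)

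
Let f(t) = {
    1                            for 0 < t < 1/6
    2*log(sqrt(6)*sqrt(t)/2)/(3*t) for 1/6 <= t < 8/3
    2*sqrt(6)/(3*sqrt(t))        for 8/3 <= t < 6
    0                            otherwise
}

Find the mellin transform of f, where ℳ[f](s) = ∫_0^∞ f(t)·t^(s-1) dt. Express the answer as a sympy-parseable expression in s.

(6*16**s*s*(s - 1)*(2*s - 1)*log(2) - 48*2**(4*s)*s*(s - 1)**2 - 3*2**(4*s)*s*(2*s - 1) + 32*6**(2*s)*s*(s - 1)**2 + 96*s*(s - 1)*(2*s - 1)*log(2) + 48*s*(2*s - 1) + 24*(s - 1)**2*(2*s - 1))/(24*6**s*s*(s - 1)**2*(2*s - 1))
  Re(s) > 0

strip the common scale on t: 1 on [0, 1/4); log(sqrt(t))/t on [1/4, 4); 2/sqrt(t) on [4, 9)
the shared t-power comes off first: t on [0, 1/4); log(sqrt(t)) on [1/4, 4); 2*sqrt(t) on [4, 9)
strip the power substitution: t**2 on [0, 1/2); log(t) on [1/2, 2); 2*t on [2, 3)
split f at 1/6, 8/3: ℳ[f](s) collects 3 kernel integrals
piece [0, 1/6): integrate 1 against the kernel
[1/6, 8/3) adds the kernel integral of 2*log(sqrt(6)*sqrt(t)/2)/(3*t)
the [8/3, 6) slice contributes ∫ 2*sqrt(6)/(3*sqrt(t))·t^(s-1) dt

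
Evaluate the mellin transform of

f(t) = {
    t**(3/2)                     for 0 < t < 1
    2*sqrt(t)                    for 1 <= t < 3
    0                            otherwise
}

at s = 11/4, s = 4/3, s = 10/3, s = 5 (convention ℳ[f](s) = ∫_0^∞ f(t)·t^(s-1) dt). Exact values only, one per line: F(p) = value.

the 2 pieces separated at 1 each add one integral
on [0, 1): add ∫ t**(3/2)·t^(s-1) dt
[1, 3) adds the kernel integral of 2*sqrt(t)

F(11/4) = -84/221 + 216*3**(1/4)/13
F(4/3) = -138/187 + 36*3**(5/6)/11
F(10/3) = -210/667 + 324*3**(5/6)/23
F(5) = -30/143 + 972*sqrt(3)/11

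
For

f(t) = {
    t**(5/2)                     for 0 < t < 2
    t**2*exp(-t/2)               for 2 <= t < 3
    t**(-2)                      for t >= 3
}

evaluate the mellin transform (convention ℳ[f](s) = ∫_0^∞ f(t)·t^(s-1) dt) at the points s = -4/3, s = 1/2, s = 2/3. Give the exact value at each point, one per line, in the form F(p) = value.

F(-4/3) = -2**(2/3)*uppergamma(2/3, 3/2) + 3**(2/3)/270 + 2**(2/3)*uppergamma(2/3, 1) + 12*2**(1/6)/7
F(1/2) = -12*sqrt(3)*exp(-3/2) - 3*sqrt(2)*sqrt(pi)*erfc(sqrt(6)/2) + 2*sqrt(3)/27 + 3*sqrt(2)*sqrt(pi)*erfc(1) + 8/3 + 10*sqrt(2)*exp(-1)
F(2/3) = -4*2**(2/3)*uppergamma(8/3, 3/2) + 3**(2/3)/12 + 48*2**(1/6)/19 + 4*2**(2/3)*uppergamma(8/3, 1)

strip the shared t-power: sqrt(t) on [0, 2); exp(-t/2) on [2, 3); t**(-4) on [3, ∞)
linearity at 2, 3 turns ℳ[f](s) into 3 summed integrals
for t in [0, 2): the term is ∫ t**(5/2)·t^(s-1)
for t in [2, 3): the term is ∫ t**2*exp(-t/2)·t^(s-1)
∫ over [3, ∞) of t**(-2)·t^(s-1) joins the sum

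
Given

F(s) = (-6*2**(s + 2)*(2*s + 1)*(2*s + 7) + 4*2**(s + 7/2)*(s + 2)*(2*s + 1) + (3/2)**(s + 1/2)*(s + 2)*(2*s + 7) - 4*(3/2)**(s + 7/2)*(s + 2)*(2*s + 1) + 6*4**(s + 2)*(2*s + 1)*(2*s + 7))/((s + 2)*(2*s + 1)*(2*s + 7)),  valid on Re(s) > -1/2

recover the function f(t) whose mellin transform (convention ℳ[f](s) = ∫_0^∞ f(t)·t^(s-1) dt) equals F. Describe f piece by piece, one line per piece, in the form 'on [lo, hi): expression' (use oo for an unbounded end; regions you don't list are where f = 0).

linearity at 3/2, 2 turns ℳ[f](s) into 3 summed integrals
the [0, 3/2) slice contributes ∫ sqrt(t)/2·t^(s-1) dt
∫ over [3/2, 2) of 2*t**(7/2)·t^(s-1) joins the sum
piece [2, 4): integrate 6*t**2 against the kernel

on [0, 3/2): sqrt(t)/2
on [3/2, 2): 2*t**(7/2)
on [2, 4): 6*t**2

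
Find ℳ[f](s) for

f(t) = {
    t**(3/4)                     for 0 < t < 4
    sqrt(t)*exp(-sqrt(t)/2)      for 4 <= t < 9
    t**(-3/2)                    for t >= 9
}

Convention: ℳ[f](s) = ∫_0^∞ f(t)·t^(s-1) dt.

remove the power substitution first: t**(3/2) on [0, 2); t*exp(-t/2) on [2, 3); t**(-3) on [3, ∞)
the shared t-power comes off first: sqrt(t) on [0, 2); exp(-t/2) on [2, 3); t**(-4) on [3, ∞)
breakpoints 4, 9: one integral from each of the 3 segments
segment [0, 4) carries t**(3/4); integrate it
over [4, 9), the kernel integral of sqrt(t)*exp(-sqrt(t)/2) enters the sum
∫ t**(-3/2)·t^(s-1) over [9, ∞)

2*(54*2**(2*s)*(2*s - 3)*(4*s + 3)*uppergamma(2*s + 1, 1) - 54*2**(2*s)*(2*s - 3)*(4*s + 3)*uppergamma(2*s + 1, 3/2) + 108*2**(2*s + 1/2)*(2*s - 3) - 3**(2*s)*(4*s + 3))/(27*(2*s - 3)*(4*s + 3))
  -3/4 < Re(s) < 3/2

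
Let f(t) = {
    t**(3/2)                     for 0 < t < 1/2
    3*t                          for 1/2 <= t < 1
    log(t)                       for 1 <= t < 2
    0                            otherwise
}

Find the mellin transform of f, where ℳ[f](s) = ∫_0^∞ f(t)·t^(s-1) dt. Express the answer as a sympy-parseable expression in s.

(-2*2**(2*s)*(s + 1)*(2*s + 3) + 6*2**s*s**2*(2*s + 3) + 2*2**s*(s + 1)*(2*s + 3) + 4**s*s*(s + 1)*(2*s + 3)*log(4) + sqrt(2)*s**2*(s + 1) - 3*s**2*(2*s + 3))/(2*2**s*s**2*(s + 1)*(2*s + 3))
  Re(s) > -3/2

f breaks at 1/2, 1 into 3 integrals to sum
∫ t**(3/2)·t^(s-1) over [0, 1/2)
over [1/2, 1), the kernel integral of 3*t enters the sum
over [1, 2), the kernel integral of log(t) enters the sum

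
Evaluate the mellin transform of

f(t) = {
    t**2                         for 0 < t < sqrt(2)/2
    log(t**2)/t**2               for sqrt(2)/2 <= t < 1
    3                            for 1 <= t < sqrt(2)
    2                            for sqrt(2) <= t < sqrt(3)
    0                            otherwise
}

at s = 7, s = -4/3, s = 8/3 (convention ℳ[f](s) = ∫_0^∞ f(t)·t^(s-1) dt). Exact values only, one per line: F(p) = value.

the power substitution comes off first: t on [0, 1/2); log(t)/t on [1/2, 1); 3 on [1, 2); …
decompose at sqrt(2)/2, 1, sqrt(2); ℳ[f](s) sums the 4 pieces' integrals
on [0, sqrt(2)/2) integrate f = t**2 against the kernel
[sqrt(2)/2, 1) adds the kernel integral of log(t**2)/t**2
piece [1, sqrt(2)): integrate 3 against the kernel
∫ over [sqrt(2), sqrt(3)) of 2·t^(s-1) joins the sum

F(7) = sqrt(2)*(-12816*sqrt(2) + 1260*log(2) + 58279 + 194400*sqrt(6))/50400
F(-4/3) = 2**(2/3)*(-100*6**(1/3) - 240*log(2) - 75*2**(2/3) + 444 + 414*2**(1/3))/400
F(8/3) = -45/8 + 3*2**(2/3)*log(2)/4 + 3*2**(1/3)/4 + 9*3**(1/3)/4 + 255*2**(2/3)/112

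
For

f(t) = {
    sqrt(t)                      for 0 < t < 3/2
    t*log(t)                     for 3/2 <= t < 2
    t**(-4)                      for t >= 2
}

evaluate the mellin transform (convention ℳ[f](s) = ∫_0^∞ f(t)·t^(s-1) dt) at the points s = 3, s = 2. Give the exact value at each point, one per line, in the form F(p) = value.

F(3) = -81*log(3)/64 - 47/256 + 27*sqrt(6)/56 + 337*log(2)/64
F(2) = -9*log(3)/8 - 7/18 + 9*sqrt(6)/20 + 91*log(2)/24

slice at 3/2, 2, transform all 3 pieces, and sum them
[0, 3/2) adds the kernel integral of sqrt(t)
for t in [3/2, 2): the term is ∫ t*log(t)·t^(s-1)
on [2, ∞) integrate f = t**(-4) against the kernel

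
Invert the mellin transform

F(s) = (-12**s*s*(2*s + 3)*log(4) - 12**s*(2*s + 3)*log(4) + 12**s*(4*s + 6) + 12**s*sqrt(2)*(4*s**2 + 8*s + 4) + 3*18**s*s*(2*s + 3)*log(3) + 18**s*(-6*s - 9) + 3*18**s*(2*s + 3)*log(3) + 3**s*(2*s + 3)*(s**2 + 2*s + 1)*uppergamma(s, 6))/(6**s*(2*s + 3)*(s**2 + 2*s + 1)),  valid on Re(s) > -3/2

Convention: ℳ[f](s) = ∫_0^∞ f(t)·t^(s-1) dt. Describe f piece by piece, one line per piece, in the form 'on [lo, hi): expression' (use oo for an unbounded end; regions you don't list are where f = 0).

on [0, 2): t**(3/2)
on [2, 3): t*log(t)
on [3, oo): exp(-2*t)

cuts at 2, 3: linearity sums the 3 kernel integrals
piece [0, 2): integrate t**(3/2) against the kernel
over [2, 3), the kernel integral of t*log(t) enters the sum
over [3, ∞), the kernel integral of exp(-2*t) enters the sum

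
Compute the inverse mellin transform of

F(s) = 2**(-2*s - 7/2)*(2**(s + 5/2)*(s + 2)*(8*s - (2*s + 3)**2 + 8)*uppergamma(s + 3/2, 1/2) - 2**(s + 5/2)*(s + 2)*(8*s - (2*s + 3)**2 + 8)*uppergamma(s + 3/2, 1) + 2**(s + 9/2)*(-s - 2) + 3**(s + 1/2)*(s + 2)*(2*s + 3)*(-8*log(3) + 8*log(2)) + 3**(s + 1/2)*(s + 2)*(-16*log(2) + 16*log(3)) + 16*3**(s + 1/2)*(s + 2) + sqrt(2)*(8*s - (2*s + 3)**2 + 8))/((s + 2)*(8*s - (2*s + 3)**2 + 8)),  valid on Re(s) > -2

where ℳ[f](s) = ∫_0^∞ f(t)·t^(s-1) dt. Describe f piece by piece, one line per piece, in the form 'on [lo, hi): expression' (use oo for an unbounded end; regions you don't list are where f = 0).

undo the shared t-power: 2*t on [0, 1/4); sqrt(2)*sqrt(t)*exp(-2*t) on [1/4, 1/2); sqrt(2)*log(2*t)/(2*sqrt(t)) on [1/2, 3/4)
remove the common scale on t first: t on [0, 1/2); sqrt(t)*exp(-t) on [1/2, 1); log(t)/sqrt(t) on [1, 3/2)
back out the shared t-power: sqrt(t) on [0, 1/2); exp(-t) on [1/2, 1); log(t)/t on [1, 3/2)
split f at 1/4, 1/2: ℳ[f](s) collects 3 kernel integrals
piece [0, 1/4): integrate 2*t**2 against the kernel
∫ sqrt(2)*t**(3/2)*exp(-2*t)·t^(s-1) over [1/4, 1/2)
between 1/2 and 3/4 the integrand is sqrt(2)*sqrt(t)*log(2*t)/2·t^(s-1)

on [0, 1/4): 2*t**2
on [1/4, 1/2): sqrt(2)*t**(3/2)*exp(-2*t)
on [1/2, 3/4): sqrt(2)*sqrt(t)*log(2*t)/2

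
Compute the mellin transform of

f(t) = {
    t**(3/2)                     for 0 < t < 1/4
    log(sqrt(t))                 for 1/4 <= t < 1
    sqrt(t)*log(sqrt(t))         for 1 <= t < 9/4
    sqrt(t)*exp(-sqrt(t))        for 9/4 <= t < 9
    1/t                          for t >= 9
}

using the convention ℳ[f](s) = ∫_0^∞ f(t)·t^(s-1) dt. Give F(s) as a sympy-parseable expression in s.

(72*2**(2*s)*(s - 1)*(2*s + 1)**2*(2*s + 3)*(4*s - (2*s + 1)**2 + 1)*uppergamma(2*s + 1, 3/2) - 72*2**(2*s)*(s - 1)*(2*s + 1)**2*(2*s + 3)*(4*s - (2*s + 1)**2 + 1)*uppergamma(2*s + 1, 3) + 72*2**(2*s)*(s - 1)*(2*s + 1)**2*(2*s + 3) + 72*2**(2*s)*(s - 1)*(2*s + 3)*(4*s - (2*s + 1)**2 + 1) + 3**(2*s)*(s - 1)*(2*s + 1)*(2*s + 3)*(-108*log(2) + 108*log(3))*(4*s - (2*s + 1)**2 + 1) - 108*3**(2*s)*(s - 1)*(2*s + 3)*(4*s - (2*s + 1)**2 + 1) - 4*6**(2*s)*(2*s + 1)**2*(2*s + 3)*(4*s - (2*s + 1)**2 + 1) - 72*(s - 1)*(2*s + 1)**3*(2*s + 3)*log(2) - 72*(s - 1)*(2*s + 1)**2*(2*s + 3) + 72*(s - 1)*(2*s + 1)**2*(2*s + 3)*log(2) + 9*(s - 1)*(2*s + 1)**2*(4*s - (2*s + 1)**2 + 1))/(36*2**(2*s)*(s - 1)*(2*s + 1)**2*(2*s + 3)*(4*s - (2*s + 1)**2 + 1))
  -3/2 < Re(s) < 1

strip the shared t-power: sqrt(t) on [0, 1/4); log(sqrt(t))/t on [1/4, 1); log(sqrt(t))/sqrt(t) on [1, 9/4); …
undo the power substitution: t on [0, 1/2); log(t)/t**2 on [1/2, 1); log(t)/t on [1, 3/2); …
strip the shared t-power: t**2 on [0, 1/2); log(t)/t on [1/2, 1); log(t) on [1, 3/2); …
linearity at 1/4, 1, 9/4, 9 turns ℳ[f](s) into 5 summed integrals
∫ over [0, 1/4) of t**(3/2)·t^(s-1) joins the sum
[1/4, 1) adds the kernel integral of log(sqrt(t))
piece [1, 9/4): integrate sqrt(t)*log(sqrt(t)) against the kernel
[9/4, 9) adds the kernel integral of sqrt(t)*exp(-sqrt(t))
[9, ∞) adds the kernel integral of 1/t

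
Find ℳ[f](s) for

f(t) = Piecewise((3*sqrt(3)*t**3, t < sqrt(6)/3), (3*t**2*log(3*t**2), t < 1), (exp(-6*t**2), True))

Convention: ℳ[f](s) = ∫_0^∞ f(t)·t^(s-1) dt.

the power substitution comes off first: 3*sqrt(3)*t**(3/2) on [0, 2/3); 3*t*log(3*t) on [2/3, 1); exp(-6*t) on [1, ∞)
reversing the common scale on t: 2*sqrt(2)*t**(3/2) on [0, 1); 2*t*log(2*t) on [1, 3/2); exp(-4*t) on [3/2, ∞)
invert the common scale on t to get t**(3/2) on [0, 2); t*log(t) on [2, 3); exp(-2*t) on [3, ∞)
split f at sqrt(6)/3, 1: ℳ[f](s) collects 3 kernel integrals
segment 0 to sqrt(6)/3 holds 3*sqrt(3)*t**3; add its integral
between sqrt(6)/3 and 1 the integrand is 3*t**2*log(3*t**2)·t^(s-1)
the [1, ∞) slice contributes ∫ exp(-6*t**2)·t^(s-1) dt

(-12**(s/2)*s*(s + 3)*log(2) - 2*12**(s/2)*(s + 3)*log(2) + 2*12**(s/2)*(s + 3) + 4*12**(s/2)*sqrt(2)*(s**2/4 + s + 1) + 3*18**(s/2)*s*(s + 3)*log(3)/2 - 3*18**(s/2)*(s + 3) + 3*18**(s/2)*(s + 3)*log(3) + 3**(s/2)*(s + 3)*(s**2/4 + s + 1)*uppergamma(s/2, 6))/(2*18**(s/2)*(s + 3)*(s**2/4 + s + 1))
  Re(s) > -3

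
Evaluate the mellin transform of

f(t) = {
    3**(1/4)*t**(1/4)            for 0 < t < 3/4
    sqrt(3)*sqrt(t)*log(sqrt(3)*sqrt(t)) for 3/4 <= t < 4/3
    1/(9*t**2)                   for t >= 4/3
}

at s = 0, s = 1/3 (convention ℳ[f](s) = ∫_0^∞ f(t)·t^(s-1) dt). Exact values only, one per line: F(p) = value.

F(0) = -31/32 + log(128/27) + 2*sqrt(6)
F(1/3) = -9*6**(1/3)*log(3)/10 - 187*6**(2/3)/400 + 27*6**(1/3)/50 + 9*6**(1/3)*log(2)/10 + 4*6**(2/3)*log(2)/5 + 3*6**(5/6)/7

reversing the common scale on t: t**(1/4) on [0, 9/4); sqrt(t)*log(sqrt(t)) on [9/4, 4); t**(-2) on [4, ∞)
reversing the power substitution: sqrt(t) on [0, 3/2); t*log(t) on [3/2, 2); t**(-4) on [2, ∞)
summing 3 kernel integrals split by 3/4, 4/3 yields ℳ[f](s)
∫ 3**(1/4)*t**(1/4)·t^(s-1) over [0, 3/4)
segment 3/4 to 4/3 holds sqrt(3)*sqrt(t)*log(sqrt(3)*sqrt(t)); add its integral
piece [4/3, ∞): integrate 1/(9*t**2) against the kernel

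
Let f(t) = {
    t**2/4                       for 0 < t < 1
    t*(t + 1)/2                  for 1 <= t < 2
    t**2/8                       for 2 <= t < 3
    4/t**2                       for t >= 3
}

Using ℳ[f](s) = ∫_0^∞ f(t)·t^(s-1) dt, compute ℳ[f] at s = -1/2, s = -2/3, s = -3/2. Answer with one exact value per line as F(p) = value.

F(-1/2) = -7/6 + 167*sqrt(3)/540 + 3*sqrt(2)/2
F(-2/3) = -27/16 + 97*3**(1/3)/288 + 33*2**(1/3)/16
F(-3/2) = sqrt(2)/4 + 599*sqrt(3)/2268 + 1/2

reversing the common scale on t: t**2 on [0, 1/2); t*(2*t + 1) on [1/2, 1); t**2/2 on [1, 3/2); …
invert the shared t-power to get t on [0, 1/2); 2*t + 1 on [1/2, 1); t/2 on [1, 3/2); …
summing 4 kernel integrals split by 1, 2, 3 yields ℳ[f](s)
between 0 and 1 the integrand is t**2/4·t^(s-1)
segment 1 to 2 holds t*(t + 1)/2; add its integral
segment 2 to 3 holds t**2/8; add its integral
over [3, ∞), the kernel integral of 4/t**2 enters the sum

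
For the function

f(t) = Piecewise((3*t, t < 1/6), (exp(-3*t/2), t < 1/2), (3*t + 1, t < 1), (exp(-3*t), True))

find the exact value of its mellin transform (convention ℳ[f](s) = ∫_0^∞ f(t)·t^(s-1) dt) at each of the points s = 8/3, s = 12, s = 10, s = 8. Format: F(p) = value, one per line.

F(8/3) = -4*12**(1/3)*uppergamma(8/3, 3/4)/27 - 69*2**(1/3)/704 + 6**(1/3)/1584 + 3**(1/3)*uppergamma(8/3, 3)/27 + 4*12**(1/3)*uppergamma(8/3, 1/4)/27 + 105/88
F(12) = -4375739558903*exp(-3/4)/6718464 + 35548619933/113192681472 + 9897446*exp(-3)/6561 + 214975636319885*exp(-1/4)/544195584
F(10) = -2486215639*exp(-3/4)/186624 + 2477577947/6651279360 + 89884*exp(-3)/729 + 122145247909*exp(-1/4)/15116544
F(8) = -19423535*exp(-3/4)/46656 + 55289551/120932352 + 11114*exp(-3)/729 + 106028861*exp(-1/4)/419904

strip the common scale on t: t on [0, 1/2); exp(-t/2) on [1/2, 3/2); t + 1 on [3/2, 3); …
split f at 1/6, 1/2, 1: ℳ[f](s) collects 4 kernel integrals
∫ over [0, 1/6) of 3*t·t^(s-1) joins the sum
piece [1/6, 1/2): integrate exp(-3*t/2) against the kernel
piece [1/2, 1): integrate (3*t + 1) against the kernel
∫ over [1, ∞) of exp(-3*t)·t^(s-1) joins the sum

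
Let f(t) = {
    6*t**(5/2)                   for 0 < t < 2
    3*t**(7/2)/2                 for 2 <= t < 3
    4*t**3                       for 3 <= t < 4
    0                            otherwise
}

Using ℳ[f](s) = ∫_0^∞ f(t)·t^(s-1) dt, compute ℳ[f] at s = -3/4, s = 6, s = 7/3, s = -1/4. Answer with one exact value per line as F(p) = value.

F(-3/4) = -16*3**(1/4) + 360*2**(3/4)/77 + 54*3**(3/4)/11 + 256*sqrt(2)/9
F(6) = 32256*sqrt(2)/323 + 59049*sqrt(3)/19 + 969844/9
F(7/3) = -729*3**(1/3)/4 + 11808*2**(5/6)/1015 + 2187*3**(5/6)/35 + 768*2**(2/3)
F(-1/4) = -144*3**(3/4)/11 + 272*2**(1/4)/39 + 162*3**(1/4)/13 + 512*sqrt(2)/11

summing 3 kernel integrals split by 2, 3 yields ℳ[f](s)
the [0, 2) slice contributes ∫ 6*t**(5/2)·t^(s-1) dt
segment 2 to 3 holds 3*t**(7/2)/2; add its integral
piece [3, 4): integrate 4*t**3 against the kernel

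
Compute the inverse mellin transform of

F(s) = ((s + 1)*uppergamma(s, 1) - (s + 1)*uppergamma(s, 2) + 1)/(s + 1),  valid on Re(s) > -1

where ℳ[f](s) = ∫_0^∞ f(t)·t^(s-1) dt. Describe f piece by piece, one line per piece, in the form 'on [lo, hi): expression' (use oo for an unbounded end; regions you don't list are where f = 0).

on [0, 1): t
on [1, 2): exp(-t)

decompose at 1; ℳ[f](s) sums the 2 pieces' integrals
∫ over [0, 1) of t·t^(s-1) joins the sum
∫ exp(-t)·t^(s-1) over [1, 2)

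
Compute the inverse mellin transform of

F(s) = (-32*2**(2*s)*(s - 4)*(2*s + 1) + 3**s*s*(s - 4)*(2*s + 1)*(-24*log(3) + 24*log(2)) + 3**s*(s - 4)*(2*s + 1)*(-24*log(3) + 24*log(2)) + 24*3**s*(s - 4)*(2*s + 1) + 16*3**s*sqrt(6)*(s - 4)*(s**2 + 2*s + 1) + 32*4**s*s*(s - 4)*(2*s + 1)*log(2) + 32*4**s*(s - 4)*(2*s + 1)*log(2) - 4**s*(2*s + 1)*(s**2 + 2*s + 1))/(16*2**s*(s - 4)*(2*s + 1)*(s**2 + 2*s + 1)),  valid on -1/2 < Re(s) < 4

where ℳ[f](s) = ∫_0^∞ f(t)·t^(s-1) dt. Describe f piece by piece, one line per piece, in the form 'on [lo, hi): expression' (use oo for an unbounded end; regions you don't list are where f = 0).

split f at 3/2, 2: ℳ[f](s) collects 3 kernel integrals
over [0, 3/2), the kernel integral of sqrt(t) enters the sum
on [3/2, 2) integrate f = t*log(t) against the kernel
the [2, ∞) slice contributes ∫ t**(-4)·t^(s-1) dt

on [0, 3/2): sqrt(t)
on [3/2, 2): t*log(t)
on [2, oo): t**(-4)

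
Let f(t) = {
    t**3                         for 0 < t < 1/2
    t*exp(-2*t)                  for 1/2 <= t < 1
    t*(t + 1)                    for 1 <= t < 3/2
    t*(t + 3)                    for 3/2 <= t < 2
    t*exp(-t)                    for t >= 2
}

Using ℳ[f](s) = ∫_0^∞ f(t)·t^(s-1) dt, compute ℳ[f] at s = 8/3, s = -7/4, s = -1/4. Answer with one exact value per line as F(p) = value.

F(8/3) = 2**(1/3)*(-77112*3**(2/3) - 20400*2**(2/3) - 5236*uppergamma(11/3, 2) + 231 + 5236*uppergamma(11/3, 1) + 41888*2**(2/3)*uppergamma(11/3, 2) + 835584*2**(1/3))/83776
F(-7/4) = 2**(3/4)*(-4*2**(1/4)/3 - uppergamma(-3/4, 2) + 2**(1/4)*uppergamma(-3/4, 2)/2 + uppergamma(-3/4, 1) + 1/5 + 8*3**(1/4)/9 + sqrt(2))
F(-1/4) = 2**(1/4)*(-616*3**(3/4) - 440*2**(3/4) - 231*uppergamma(3/4, 2) + 21 + 231*2**(3/4)*uppergamma(3/4, 2) + 231*uppergamma(3/4, 1) + 2376*sqrt(2))/462

peel off the shared t-power: t on [0, 1/2); exp(-2*t)/t on [1/2, 1); (t + 1)/t on [1, 3/2); …
the shared t-power comes off first: t**2 on [0, 1/2); exp(-2*t) on [1/2, 1); t + 1 on [1, 3/2); …
f breaks at 1/2, 1, 3/2, 2 into 5 integrals to sum
for t in [0, 1/2): the term is ∫ t**3·t^(s-1)
segment [1/2, 1) carries t*exp(-2*t); integrate it
segment [1, 3/2) carries t*(t + 1); integrate it
over [3/2, 2), the kernel integral of t*(t + 3) enters the sum
∫ over [2, ∞) of t*exp(-t)·t^(s-1) joins the sum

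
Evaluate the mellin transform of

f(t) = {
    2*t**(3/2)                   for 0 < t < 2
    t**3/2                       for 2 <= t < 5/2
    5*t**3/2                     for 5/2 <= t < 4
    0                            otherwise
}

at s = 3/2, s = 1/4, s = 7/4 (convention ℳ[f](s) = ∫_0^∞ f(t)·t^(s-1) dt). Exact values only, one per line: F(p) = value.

F(3/2) = -625*sqrt(10)/72 - 16*sqrt(2)/9 + 2608/9
F(1/4) = -125*2**(3/4)*5**(1/4)/26 - 16*2**(1/4)/13 + 16*2**(3/4)/7 + 640*sqrt(2)/13
F(7/4) = -625*2**(1/4)*5**(3/4)/76 - 32*2**(3/4)/19 + 64*2**(1/4)/13 + 5120*sqrt(2)/19

integrate the 3 segments split at 2, 5/2, then add the results
segment [0, 2) carries 2*t**(3/2); integrate it
∫ over [2, 5/2) of t**3/2·t^(s-1) joins the sum
between 5/2 and 4 the integrand is 5*t**3/2·t^(s-1)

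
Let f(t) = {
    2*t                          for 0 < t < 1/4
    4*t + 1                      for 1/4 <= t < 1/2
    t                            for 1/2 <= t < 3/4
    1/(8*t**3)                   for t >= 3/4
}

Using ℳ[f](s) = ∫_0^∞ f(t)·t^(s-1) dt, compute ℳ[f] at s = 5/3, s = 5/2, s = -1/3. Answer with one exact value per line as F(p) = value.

F(5/3) = 2**(2/3)*(-378 + 725*3**(2/3) + 1116*2**(2/3))/7680
F(5/2) = -19/1120 + 29*sqrt(2)/280 + 305*sqrt(3)/1344
F(-1/3) = 2**(2/3)*(-405*2**(2/3) + 437*3**(2/3) + 2430)/1080

reversing the common scale on t: t on [0, 1/2); 2*t + 1 on [1/2, 1); t/2 on [1, 3/2); …
cuts at 1/4, 1/2, 3/4: linearity sums the 4 kernel integrals
[0, 1/4) adds the kernel integral of 2*t
on [1/4, 1/2): add ∫ (4*t + 1)·t^(s-1) dt
between 1/2 and 3/4 the integrand is t·t^(s-1)
segment 3/4 to ∞ holds 1/(8*t**3); add its integral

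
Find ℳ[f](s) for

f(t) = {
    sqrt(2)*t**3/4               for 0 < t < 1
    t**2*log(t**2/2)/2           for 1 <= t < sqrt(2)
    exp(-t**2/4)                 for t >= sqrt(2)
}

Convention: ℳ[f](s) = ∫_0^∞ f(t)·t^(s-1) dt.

(-2*2**(s/2)*(s + 3) + 2*2**s*(s + 3)*(s**2/4 + s + 1)*uppergamma(s/2, 1/2) + s*(s + 3)*log(2)/2 + s + (s + 3)*log(2) + sqrt(2)*(s**2/4 + s + 1) + 3)/(4*(s + 3)*(s**2/4 + s + 1))
  Re(s) > -3

back out the common scale on t: 2*sqrt(2)*t**3 on [0, 1/2); 2*t**2*log(2*t**2) on [1/2, sqrt(2)/2); exp(-t**2) on [sqrt(2)/2, ∞)
remove the power substitution first: 2*sqrt(2)*t**(3/2) on [0, 1/4); 2*t*log(2*t) on [1/4, 1/2); exp(-t) on [1/2, ∞)
remove the common scale on t first: t**(3/2) on [0, 1/2); t*log(t) on [1/2, 1); exp(-t/2) on [1, ∞)
the 3 pieces separated at 1, sqrt(2) each add one integral
the [0, 1) slice contributes ∫ sqrt(2)*t**3/4·t^(s-1) dt
piece [1, sqrt(2)): integrate t**2*log(t**2/2)/2 against the kernel
on [sqrt(2), ∞): add ∫ exp(-t**2/4)·t^(s-1) dt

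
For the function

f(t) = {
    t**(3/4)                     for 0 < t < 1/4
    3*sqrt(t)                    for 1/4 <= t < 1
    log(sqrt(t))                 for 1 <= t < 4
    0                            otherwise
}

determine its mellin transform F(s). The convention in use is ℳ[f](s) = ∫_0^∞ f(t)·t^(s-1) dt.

2**(-2*s - 1)*(16**s*s*(2*s + 1)*(4*s + 3)*log(4) - 16**s*(2*s + 1)*(4*s + 3) + 2**(2*s + 2)*s**2*(12*s + 9) + 4**s*(2*s + 1)*(4*s + 3) + s**2*(-24*s - 18) + sqrt(2)*s**2*(4*s + 2))/(s**2*(2*s + 1)*(4*s + 3))
  Re(s) > -3/4

reversing the power substitution: t**(3/2) on [0, 1/2); 3*t on [1/2, 1); log(t) on [1, 2)
along the cuts 1/4, 1, ℳ[f](s) splits into 3 integrals
on [0, 1/4): add ∫ t**(3/4)·t^(s-1) dt
for t in [1/4, 1): the term is ∫ 3*sqrt(t)·t^(s-1)
over [1, 4), the kernel integral of log(sqrt(t)) enters the sum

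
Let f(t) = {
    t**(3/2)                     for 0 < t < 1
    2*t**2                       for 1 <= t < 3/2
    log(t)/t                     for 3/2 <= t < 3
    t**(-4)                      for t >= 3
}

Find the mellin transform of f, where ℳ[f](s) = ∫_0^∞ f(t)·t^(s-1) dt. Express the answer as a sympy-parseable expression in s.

(324*2**s*(s - 4)*(s + 2)*(s**2 - 2*s + 1) - 324*2**s*(s - 4)*(2*s + 3)*(s**2 - 2*s + 1) - 108*3**s*s*(s - 4)*(s + 2)*(2*s + 3)*log(3) + 108*3**s*s*(s - 4)*(s + 2)*(2*s + 3)*log(2) - 108*3**s*(s - 4)*(s + 2)*(2*s + 3)*log(2) + 108*3**s*(s - 4)*(s + 2)*(2*s + 3) + 108*3**s*(s - 4)*(s + 2)*(2*s + 3)*log(3) + 729*3**s*(s - 4)*(2*s + 3)*(s**2 - 2*s + 1) + 54*6**s*s*(s - 4)*(s + 2)*(2*s + 3)*log(3) - 54*6**s*(s - 4)*(s + 2)*(2*s + 3)*log(3) - 54*6**s*(s - 4)*(s + 2)*(2*s + 3) - 2*6**s*(s + 2)*(2*s + 3)*(s**2 - 2*s + 1))/(162*2**s*(s - 4)*(s + 2)*(2*s + 3)*(s**2 - 2*s + 1))
  -3/2 < Re(s) < 4

treat the 4 regions marked off by 1, 3/2, 3 separately and sum
between 0 and 1 the integrand is t**(3/2)·t^(s-1)
over [1, 3/2), the kernel integral of 2*t**2 enters the sum
between 3/2 and 3 the integrand is log(t)/t·t^(s-1)
piece [3, ∞): integrate t**(-4) against the kernel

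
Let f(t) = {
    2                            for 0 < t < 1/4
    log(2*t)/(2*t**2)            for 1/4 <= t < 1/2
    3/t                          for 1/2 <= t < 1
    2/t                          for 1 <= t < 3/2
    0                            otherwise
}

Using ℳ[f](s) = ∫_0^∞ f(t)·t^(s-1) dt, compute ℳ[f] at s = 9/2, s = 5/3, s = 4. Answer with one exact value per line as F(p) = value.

invert the shared t-power to get 2*t on [0, 1/4); log(2*t)/(2*t) on [1/4, 1/2); 3 on [1/2, 1); …
the common scale on t comes off first: t on [0, 1/2); log(t)/t on [1/2, 1); 3 on [1, 2); …
decompose at 1/4, 1/2, 1; ℳ[f](s) sums the 4 pieces' integrals
on [0, 1/4) integrate f = 2 against the kernel
∫ log(2*t)/(2*t**2)·t^(s-1) over [1/4, 1/2)
the [1/2, 1) slice contributes ∫ 3/t·t^(s-1) dt
[1, 3/2) adds the kernel integral of 2/t

F(9/2) = -89*sqrt(2)/1400 + log(2)/160 + 58279/201600 + 27*sqrt(6)/28
F(5/3) = -27*2**(1/3)/4 - 3*2**(2/3)*log(2)/2 + 3/2 + 3*18**(1/3)/2 + 183*2**(2/3)/40
F(4) = log(2)/64 + 3743/1536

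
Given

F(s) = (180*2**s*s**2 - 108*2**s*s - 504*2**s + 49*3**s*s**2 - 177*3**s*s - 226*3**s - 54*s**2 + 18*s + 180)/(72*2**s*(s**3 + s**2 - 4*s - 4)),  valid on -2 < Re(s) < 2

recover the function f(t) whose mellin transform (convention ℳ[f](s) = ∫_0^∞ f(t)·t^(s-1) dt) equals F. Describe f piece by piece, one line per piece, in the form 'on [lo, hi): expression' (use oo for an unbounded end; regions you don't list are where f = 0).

back out the shared t-power: t on [0, 1/2); 2*t + 1 on [1/2, 1); t/2 on [1, 3/2); …
slice at 1/2, 1, 3/2, transform all 4 pieces, and sum them
∫ t**2·t^(s-1) over [0, 1/2)
segment 1/2 to 1 holds t*(2*t + 1); add its integral
∫ t**2/2·t^(s-1) over [1, 3/2)
on [3/2, ∞) integrate f = t**(-2) against the kernel

on [0, 1/2): t**2
on [1/2, 1): t*(2*t + 1)
on [1, 3/2): t**2/2
on [3/2, oo): t**(-2)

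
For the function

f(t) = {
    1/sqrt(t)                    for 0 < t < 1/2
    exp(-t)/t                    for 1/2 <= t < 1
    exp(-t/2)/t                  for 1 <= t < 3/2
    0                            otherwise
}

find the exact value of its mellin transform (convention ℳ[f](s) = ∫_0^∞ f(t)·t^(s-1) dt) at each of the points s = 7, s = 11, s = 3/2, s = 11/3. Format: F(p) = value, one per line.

peel off the shared t-power: sqrt(t) on [0, 1/2); exp(-t) on [1/2, 1); exp(-t/2) on [1, 3/2)
breakpoints 1/2, 1: one integral from each of the 3 segments
for t in [0, 1/2): the term is ∫ 1/sqrt(t)·t^(s-1)
segment 1/2 to 1 holds exp(-t)/t; add its integral
piece [1, 3/2): integrate exp(-t/2)/t against the kernel

F(7) = -260103*exp(-3/4)/16 - 326*exp(-1) + sqrt(2)/832 + 411515*exp(-1/2)/32
F(11) = -201383466759*exp(-3/4)/256 - 986410*exp(-1) + sqrt(2)/21504 + 313981529075*exp(-1/2)/512
F(3/2) = -sqrt(2)*sqrt(pi)*erfc(sqrt(3)/2) - sqrt(pi)*erfc(1) + 1/2 + sqrt(pi)*erfc(sqrt(2)/2) + sqrt(2)*sqrt(pi)*erfc(sqrt(2)/2)
F(11/3) = -4*2**(2/3)*uppergamma(8/3, 3/4) - uppergamma(8/3, 1) + 3*2**(5/6)/152 + uppergamma(8/3, 1/2) + 4*2**(2/3)*uppergamma(8/3, 1/2)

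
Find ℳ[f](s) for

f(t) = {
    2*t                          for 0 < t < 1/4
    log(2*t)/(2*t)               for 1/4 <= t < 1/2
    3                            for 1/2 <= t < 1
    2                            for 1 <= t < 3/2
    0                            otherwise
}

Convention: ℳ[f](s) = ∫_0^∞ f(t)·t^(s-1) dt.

(2*2**(2*s)*(s + 1)*(s**2 - 2*s + 1) - 2*2**s*s*(s + 1) - 6*2**s*(s + 1)*(s**2 - 2*s + 1) + 4*6**s*(s + 1)*(s**2 - 2*s + 1) + 4*s**2*(s + 1)*log(2) - 4*s*(s + 1)*log(2) + 4*s*(s + 1) + s*(s**2 - 2*s + 1))/(2*2**(2*s)*s*(s + 1)*(s**2 - 2*s + 1))
  Re(s) > -1

undo the common scale on t: t on [0, 1/2); log(t)/t on [1/2, 1); 3 on [1, 2); …
linearity at 1/4, 1/2, 1 turns ℳ[f](s) into 4 summed integrals
for t in [0, 1/4): the term is ∫ 2*t·t^(s-1)
segment [1/4, 1/2) carries log(2*t)/(2*t); integrate it
∫ 3·t^(s-1) over [1/2, 1)
segment [1, 3/2) carries 2; integrate it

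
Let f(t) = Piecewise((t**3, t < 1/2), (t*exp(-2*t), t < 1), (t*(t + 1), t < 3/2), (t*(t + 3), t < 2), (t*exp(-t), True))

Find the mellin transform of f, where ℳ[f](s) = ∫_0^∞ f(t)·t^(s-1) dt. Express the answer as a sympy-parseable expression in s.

(80*2**(2*s)*(s + 1)*(s + 3) + 48*2**(2*s)*(s + 3) + 8*2**s*(s + 1)*(s + 2)*(s + 3)*uppergamma(s + 1, 2) - 16*2**s*(s + 1)*(s + 3) - 8*2**s*(s + 3) - 24*3**s*(s + 1)*(s + 3) - 24*3**s*(s + 3) + 4*(s + 1)*(s + 2)*(s + 3)*uppergamma(s + 1, 1) - 4*(s + 1)*(s + 2)*(s + 3)*uppergamma(s + 1, 2) + (s + 1)*(s + 2))/(8*2**s*(s + 1)*(s + 2)*(s + 3))
  Re(s) > -3

the shared t-power comes off first: t on [0, 1/2); exp(-2*t)/t on [1/2, 1); (t + 1)/t on [1, 3/2); …
peel off the shared t-power: t**2 on [0, 1/2); exp(-2*t) on [1/2, 1); t + 1 on [1, 3/2); …
integrate the 5 segments split at 1/2, 1, 3/2, 2, then add the results
between 0 and 1/2 the integrand is t**3·t^(s-1)
the [1/2, 1) slice contributes ∫ t*exp(-2*t)·t^(s-1) dt
[1, 3/2) adds the kernel integral of t*(t + 1)
piece [3/2, 2): integrate t*(t + 3) against the kernel
over [2, ∞), the kernel integral of t*exp(-t) enters the sum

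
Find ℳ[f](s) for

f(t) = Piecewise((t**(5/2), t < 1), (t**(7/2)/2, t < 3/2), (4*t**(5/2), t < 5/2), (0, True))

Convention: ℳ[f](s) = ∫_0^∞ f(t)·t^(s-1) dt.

integrate the 3 segments split at 1, 3/2, then add the results
∫ t**(5/2)·t^(s-1) over [0, 1)
between 1 and 3/2 the integrand is t**(7/2)/2·t^(s-1)
for t in [3/2, 5/2): the term is ∫ 4*t**(5/2)·t^(s-1)

(-8*(3/2)**(s + 5/2)*(2*s + 7) + (3/2)**(s + 7/2)*(2*s + 5) + 8*(5/2)**(s + 5/2)*(2*s + 7) + 2*s + 9)/((2*s + 5)*(2*s + 7))
  Re(s) > -5/2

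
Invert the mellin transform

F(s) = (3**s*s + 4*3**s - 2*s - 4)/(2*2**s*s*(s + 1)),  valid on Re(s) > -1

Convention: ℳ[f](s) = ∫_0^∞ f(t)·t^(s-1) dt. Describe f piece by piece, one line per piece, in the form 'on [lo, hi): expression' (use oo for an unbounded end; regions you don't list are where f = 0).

decompose at 1/2; ℳ[f](s) sums the 2 pieces' integrals
∫ t·t^(s-1) over [0, 1/2)
segment 1/2 to 3/2 holds (2 - t); add its integral

on [0, 1/2): t
on [1/2, 3/2): 2 - t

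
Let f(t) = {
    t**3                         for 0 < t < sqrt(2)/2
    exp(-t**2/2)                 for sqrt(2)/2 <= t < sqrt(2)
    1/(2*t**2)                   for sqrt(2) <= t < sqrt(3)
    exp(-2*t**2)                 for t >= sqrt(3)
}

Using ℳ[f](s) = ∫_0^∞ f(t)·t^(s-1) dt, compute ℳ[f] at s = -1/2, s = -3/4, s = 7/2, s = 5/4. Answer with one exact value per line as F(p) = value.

F(-1/2) = -2**(3/4)*uppergamma(-1/4, 1)/4 - 3**(3/4)/45 + 2**(1/4)*uppergamma(-1/4, 6)/2 + 3*2**(3/4)/20 + 2**(3/4)*uppergamma(-1/4, 1/4)/4
F(-3/4) = -2**(5/8)*uppergamma(-3/8, 1)/4 - 2*3**(5/8)/99 + 2**(3/8)*uppergamma(-3/8, 6)/2 + 2**(5/8)/22 + 2**(7/8)/9 + 2**(5/8)*uppergamma(-3/8, 1/4)/4
F(7/2) = -2**(3/4)*uppergamma(7/4, 1) - 101*2**(3/4)/312 + 2**(1/4)*uppergamma(7/4, 6)/8 + 3**(3/4)/3 + 2**(3/4)*uppergamma(7/4, 1/4)
F(5/4) = -2*3**(5/8)/9 - 2**(5/8)*uppergamma(5/8, 1)/2 + 2**(3/8)*uppergamma(5/8, 6)/4 + 2**(7/8)/34 + 2**(5/8)/3 + 2**(5/8)*uppergamma(5/8, 1/4)/2

undo the power substitution: t**(3/2) on [0, 1/2); exp(-t/2) on [1/2, 2); 1/(2*t) on [2, 3); …
along the cuts sqrt(2)/2, sqrt(2), sqrt(3), ℳ[f](s) splits into 4 integrals
between 0 and sqrt(2)/2 the integrand is t**3·t^(s-1)
between sqrt(2)/2 and sqrt(2) the integrand is exp(-t**2/2)·t^(s-1)
over [sqrt(2), sqrt(3)), the kernel integral of 1/(2*t**2) enters the sum
over [sqrt(3), ∞), the kernel integral of exp(-2*t**2) enters the sum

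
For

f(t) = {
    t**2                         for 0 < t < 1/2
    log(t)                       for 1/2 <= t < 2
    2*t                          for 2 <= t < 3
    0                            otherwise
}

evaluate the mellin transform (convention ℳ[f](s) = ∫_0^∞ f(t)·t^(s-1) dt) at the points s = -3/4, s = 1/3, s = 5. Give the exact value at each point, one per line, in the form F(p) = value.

linearity at 1/2, 2 turns ℳ[f](s) into 3 summed integrals
over [0, 1/2), the kernel integral of t**2 enters the sum
the [1/2, 2) slice contributes ∫ log(t)·t^(s-1) dt
∫ over [2, 3) of 2*t·t^(s-1) joins the sum

F(-3/4) = 2**(3/4)*(-200*sqrt(2) - log(2**(15*sqrt(2) + 60)) + 89 + 180*6**(1/4))/45
F(1/3) = 3*2**(2/3)*(-112*2**(2/3) + log(2**(28 + 28*2**(2/3))) + 42*6**(1/3) + 85)/56
F(5) = 205*log(2)/32 + 14810143/67200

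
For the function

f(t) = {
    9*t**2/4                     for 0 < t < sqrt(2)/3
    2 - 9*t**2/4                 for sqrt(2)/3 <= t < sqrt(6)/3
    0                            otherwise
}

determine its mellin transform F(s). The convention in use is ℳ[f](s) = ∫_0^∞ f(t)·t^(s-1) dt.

reversing the common scale on t: t**2 on [0, sqrt(2)/2); 2 - t**2 on [sqrt(2)/2, sqrt(6)/2)
the power substitution comes off first: t on [0, 1/2); 2 - t on [1/2, 3/2)
cuts at sqrt(2)/3: linearity sums the 2 kernel integrals
over [0, sqrt(2)/3), the kernel integral of 9*t**2/4 enters the sum
on [sqrt(2)/3, sqrt(6)/3): add ∫ (2 - 9*t**2/4)·t^(s-1) dt

2**(s/2 - 1)*(3**(s/2)*s + 8*3**(s/2) - 2*s - 8)/(3**s*s*(s + 2))
  Re(s) > -2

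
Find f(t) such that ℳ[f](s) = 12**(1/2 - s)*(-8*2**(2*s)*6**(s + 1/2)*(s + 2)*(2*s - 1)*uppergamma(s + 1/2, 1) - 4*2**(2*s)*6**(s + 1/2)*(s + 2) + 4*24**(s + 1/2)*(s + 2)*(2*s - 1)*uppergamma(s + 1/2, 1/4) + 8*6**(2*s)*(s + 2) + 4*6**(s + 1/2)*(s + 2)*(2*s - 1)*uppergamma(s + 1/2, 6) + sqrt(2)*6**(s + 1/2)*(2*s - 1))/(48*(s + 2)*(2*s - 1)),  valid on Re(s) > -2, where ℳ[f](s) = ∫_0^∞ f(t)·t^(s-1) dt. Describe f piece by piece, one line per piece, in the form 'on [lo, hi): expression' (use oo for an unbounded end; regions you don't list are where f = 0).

reversing the shared t-power: t**(3/2) on [0, 1/2); exp(-t/2) on [1/2, 2); 1/(2*t) on [2, 3); …
decompose at 1/2, 2, 3; ℳ[f](s) sums the 4 pieces' integrals
over [0, 1/2), the kernel integral of t**2 enters the sum
∫ sqrt(t)*exp(-t/2)·t^(s-1) over [1/2, 2)
piece [2, 3): integrate 1/(2*sqrt(t)) against the kernel
[3, ∞) adds the kernel integral of sqrt(t)*exp(-2*t)

on [0, 1/2): t**2
on [1/2, 2): sqrt(t)*exp(-t/2)
on [2, 3): 1/(2*sqrt(t))
on [3, oo): sqrt(t)*exp(-2*t)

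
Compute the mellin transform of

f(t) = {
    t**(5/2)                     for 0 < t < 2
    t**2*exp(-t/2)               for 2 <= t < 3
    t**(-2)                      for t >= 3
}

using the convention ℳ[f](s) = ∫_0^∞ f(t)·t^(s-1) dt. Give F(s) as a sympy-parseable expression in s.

(36*2**s*(s - 2)*(2*s + 5)*uppergamma(s + 2, 1) - 36*2**s*(s - 2)*(2*s + 5)*uppergamma(s + 2, 3/2) + 72*2**(s + 1/2)*(s - 2) - 3**s*(2*s + 5))/(9*(s - 2)*(2*s + 5))
  -5/2 < Re(s) < 2

remove the shared t-power first: t**(3/2) on [0, 2); t*exp(-t/2) on [2, 3); t**(-3) on [3, ∞)
back out the shared t-power: sqrt(t) on [0, 2); exp(-t/2) on [2, 3); t**(-4) on [3, ∞)
cuts at 2, 3: linearity sums the 3 kernel integrals
[0, 2) adds the kernel integral of t**(5/2)
over [2, 3), the kernel integral of t**2*exp(-t/2) enters the sum
over [3, ∞), the kernel integral of t**(-2) enters the sum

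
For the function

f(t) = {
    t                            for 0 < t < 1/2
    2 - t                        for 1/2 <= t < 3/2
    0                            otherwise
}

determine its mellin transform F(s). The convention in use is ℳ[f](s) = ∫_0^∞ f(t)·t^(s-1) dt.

treat the 2 regions marked off by 1/2 separately and sum
over [0, 1/2), the kernel integral of t enters the sum
over [1/2, 3/2), the kernel integral of (2 - t) enters the sum

(3**s*s + 4*3**s - 2*s - 4)/(2*2**s*s*(s + 1))
  Re(s) > -1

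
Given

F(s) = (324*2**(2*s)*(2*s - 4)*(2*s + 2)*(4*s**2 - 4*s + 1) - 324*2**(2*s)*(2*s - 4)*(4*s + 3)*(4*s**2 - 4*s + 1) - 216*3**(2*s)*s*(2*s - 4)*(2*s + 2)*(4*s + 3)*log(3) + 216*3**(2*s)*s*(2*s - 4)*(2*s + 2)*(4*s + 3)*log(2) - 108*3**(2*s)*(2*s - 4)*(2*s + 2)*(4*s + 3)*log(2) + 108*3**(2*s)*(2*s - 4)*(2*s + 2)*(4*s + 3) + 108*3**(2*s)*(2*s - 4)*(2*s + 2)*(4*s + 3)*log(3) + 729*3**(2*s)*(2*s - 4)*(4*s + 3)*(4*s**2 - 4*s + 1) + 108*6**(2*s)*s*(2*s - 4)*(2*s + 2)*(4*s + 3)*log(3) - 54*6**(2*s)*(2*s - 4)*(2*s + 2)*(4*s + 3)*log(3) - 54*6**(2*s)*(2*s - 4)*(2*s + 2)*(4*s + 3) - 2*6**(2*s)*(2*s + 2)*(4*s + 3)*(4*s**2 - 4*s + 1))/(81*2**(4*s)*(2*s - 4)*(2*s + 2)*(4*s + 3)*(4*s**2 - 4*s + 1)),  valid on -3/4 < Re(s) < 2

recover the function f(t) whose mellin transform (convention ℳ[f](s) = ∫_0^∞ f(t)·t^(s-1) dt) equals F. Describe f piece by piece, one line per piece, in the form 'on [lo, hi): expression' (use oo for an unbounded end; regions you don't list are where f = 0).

on [0, 1/4): 2*sqrt(2)*t**(3/4)
on [1/4, 9/16): 8*t
on [9/16, 9/4): log(2*sqrt(t))/(2*sqrt(t))
on [9/4, oo): 1/(16*t**2)

undo the power substitution: 2*sqrt(2)*t**(3/2) on [0, 1/2); 8*t**2 on [1/2, 3/4); log(2*t)/(2*t) on [3/4, 3/2); …
strip the common scale on t: t**(3/2) on [0, 1); 2*t**2 on [1, 3/2); log(t)/t on [3/2, 3); …
summing 4 kernel integrals split by 1/4, 9/16, 9/4 yields ℳ[f](s)
the [0, 1/4) slice contributes ∫ 2*sqrt(2)*t**(3/4)·t^(s-1) dt
[1/4, 9/16) adds the kernel integral of 8*t
on [9/16, 9/4): add ∫ log(2*sqrt(t))/(2*sqrt(t))·t^(s-1) dt
on [9/4, ∞): add ∫ 1/(16*t**2)·t^(s-1) dt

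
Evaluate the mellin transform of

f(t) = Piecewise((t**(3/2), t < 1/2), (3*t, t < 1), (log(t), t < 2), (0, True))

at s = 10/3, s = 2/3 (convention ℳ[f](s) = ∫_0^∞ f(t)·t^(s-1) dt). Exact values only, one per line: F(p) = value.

decompose at 1/2, 1; ℳ[f](s) sums the 3 pieces' integrals
over [0, 1/2), the kernel integral of t**(3/2) enters the sum
the [1/2, 1) slice contributes ∫ 3*t·t^(s-1) dt
over [1, 2), the kernel integral of log(t) enters the sum

F(10/3) = -18*2**(1/3)/25 - 9*2**(2/3)/416 + 3*2**(1/6)/464 + 1017/1300 + 12*2**(1/3)*log(2)/5
F(2/3) = -9*2**(2/3)/4 - 9*2**(1/3)/20 + 3*2**(5/6)/52 + 3*2**(2/3)*log(2)/2 + 81/20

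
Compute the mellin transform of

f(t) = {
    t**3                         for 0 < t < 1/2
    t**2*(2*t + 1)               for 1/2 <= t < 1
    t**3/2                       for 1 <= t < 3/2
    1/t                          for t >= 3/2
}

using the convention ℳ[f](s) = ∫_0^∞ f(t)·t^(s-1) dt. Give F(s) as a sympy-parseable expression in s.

(120*2**s*s**2 + 168*2**s*s - 288*2**s + 49*3**s*s**2 - 79*3**s*s - 354*3**s - 18*s**2 - 30*s + 48)/(48*2**s*(s**3 + 4*s**2 + s - 6))
  -3 < Re(s) < 1

undo the shared t-power: t on [0, 1/2); 2*t + 1 on [1/2, 1); t/2 on [1, 3/2); …
breakpoints 1/2, 1, 3/2: one integral from each of the 4 segments
∫ t**3·t^(s-1) over [0, 1/2)
[1/2, 1) adds the kernel integral of t**2*(2*t + 1)
[1, 3/2) adds the kernel integral of t**3/2
[3/2, ∞) adds the kernel integral of 1/t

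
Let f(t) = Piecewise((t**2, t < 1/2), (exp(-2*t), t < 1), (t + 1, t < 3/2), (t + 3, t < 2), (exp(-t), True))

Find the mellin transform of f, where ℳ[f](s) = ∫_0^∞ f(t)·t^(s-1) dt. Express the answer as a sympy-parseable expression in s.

decompose at 1/2, 1, 3/2, 2; ℳ[f](s) sums the 5 pieces' integrals
on [0, 1/2): add ∫ t**2·t^(s-1) dt
segment [1/2, 1) carries exp(-2*t); integrate it
over [1, 3/2), the kernel integral of (t + 1) enters the sum
on [3/2, 2) integrate f = (t + 3) against the kernel
on [2, ∞): add ∫ exp(-t)·t^(s-1) dt

(20*2**(2*s)*s*(s + 2) + 12*2**(2*s)*(s + 2) + 4*2**s*s*(s + 1)*(s + 2)*uppergamma(s, 2) - 8*2**s*s*(s + 2) - 4*2**s*(s + 2) - 8*3**s*s*(s + 2) - 8*3**s*(s + 2) + 4*s*(s + 1)*(s + 2)*uppergamma(s, 1) - 4*s*(s + 1)*(s + 2)*uppergamma(s, 2) + s*(s + 1))/(4*2**s*s*(s + 1)*(s + 2))
  Re(s) > -2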